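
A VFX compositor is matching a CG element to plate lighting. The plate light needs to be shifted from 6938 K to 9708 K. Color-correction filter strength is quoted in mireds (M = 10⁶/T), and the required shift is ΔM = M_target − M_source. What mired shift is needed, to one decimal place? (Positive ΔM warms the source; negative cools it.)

M_source = 10⁶/6938 = 144.134; M_target = 10⁶/9708 = 103.008.
ΔM = 103.008 − 144.134 = -41.126 → -41.1 mireds, a cooling shift.

-41.1 mireds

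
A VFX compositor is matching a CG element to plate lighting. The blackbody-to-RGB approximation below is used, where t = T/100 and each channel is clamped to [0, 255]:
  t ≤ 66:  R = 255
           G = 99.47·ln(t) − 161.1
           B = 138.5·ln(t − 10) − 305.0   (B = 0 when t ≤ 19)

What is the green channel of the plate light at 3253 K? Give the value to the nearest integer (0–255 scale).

185

t = 3253/100 = 32.53; the t ≤ 66 branch applies.
G = 99.47·ln 32.53 − 161.1 = 99.47·3.4822 − 161.1 = 185.271.
Rounded: 185.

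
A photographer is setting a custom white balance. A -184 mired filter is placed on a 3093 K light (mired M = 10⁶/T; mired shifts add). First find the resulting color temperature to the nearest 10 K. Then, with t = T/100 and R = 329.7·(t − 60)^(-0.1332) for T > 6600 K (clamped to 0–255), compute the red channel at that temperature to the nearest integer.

237

M_in = 10⁶/3093 = 323.31; M_out = 323.31 + (-184) = 139.31.
T_out = 10⁶/139.31 = 7178.2 K → 7180 K; t = 71.8.
R = 329.7·(71.8 − 60)^(-0.1332) = 329.7·11.8^(-0.1332) = 329.7·0.71982 = 237.325.
Rounded: 237.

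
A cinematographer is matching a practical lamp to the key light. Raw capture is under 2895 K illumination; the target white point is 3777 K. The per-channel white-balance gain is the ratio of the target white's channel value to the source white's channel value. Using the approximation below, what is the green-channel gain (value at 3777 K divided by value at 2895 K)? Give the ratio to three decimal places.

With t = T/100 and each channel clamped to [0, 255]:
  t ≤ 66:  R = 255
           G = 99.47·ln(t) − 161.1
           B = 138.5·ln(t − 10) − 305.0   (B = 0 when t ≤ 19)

1.152

At 2895 K (t = 28.95):
  G = 99.47·ln 28.95 − 161.1 = 99.47·3.3656 − 161.1 = 173.673.
At 3777 K (t = 37.77):
  G = 99.47·ln 37.77 − 161.1 = 99.47·3.6315 − 161.1 = 200.127.
Gain = 200.127 / 173.673 = 1.1523 → 1.152.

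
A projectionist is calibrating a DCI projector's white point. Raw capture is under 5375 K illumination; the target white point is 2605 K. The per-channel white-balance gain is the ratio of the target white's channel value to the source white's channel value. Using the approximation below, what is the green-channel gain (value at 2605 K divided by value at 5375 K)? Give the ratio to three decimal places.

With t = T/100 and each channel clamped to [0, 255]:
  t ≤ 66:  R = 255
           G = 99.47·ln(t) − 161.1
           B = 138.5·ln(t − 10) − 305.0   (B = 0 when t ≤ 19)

0.694

At 5375 K (t = 53.75):
  G = 99.47·ln 53.75 − 161.1 = 99.47·3.9843 − 161.1 = 235.223.
At 2605 K (t = 26.05):
  G = 99.47·ln 26.05 − 161.1 = 99.47·3.2600 − 161.1 = 163.174.
Gain = 163.174 / 235.223 = 0.6937 → 0.694.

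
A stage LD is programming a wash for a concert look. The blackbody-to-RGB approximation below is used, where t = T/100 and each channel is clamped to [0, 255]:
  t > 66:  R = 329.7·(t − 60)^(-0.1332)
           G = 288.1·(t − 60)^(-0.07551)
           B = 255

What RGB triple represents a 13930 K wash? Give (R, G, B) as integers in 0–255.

t = 13930/100 = 139.3; the t > 66 branch applies.
R = 329.7·(139.3 − 60)^(-0.1332) = 329.7·79.3^(-0.1332) = 329.7·0.55849 = 184.135.
G = 288.1·(139.3 − 60)^(-0.07551) = 288.1·79.3^(-0.07551) = 288.1·0.71876 = 207.076.
B = 255 by definition for t > 66.
Rounded: (184, 207, 255).

(184, 207, 255)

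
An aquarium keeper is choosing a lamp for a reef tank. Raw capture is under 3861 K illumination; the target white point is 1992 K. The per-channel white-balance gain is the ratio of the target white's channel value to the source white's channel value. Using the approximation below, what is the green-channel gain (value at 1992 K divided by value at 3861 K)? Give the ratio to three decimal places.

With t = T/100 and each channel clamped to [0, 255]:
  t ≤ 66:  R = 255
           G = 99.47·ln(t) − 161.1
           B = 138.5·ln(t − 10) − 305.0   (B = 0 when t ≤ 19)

0.675

At 3861 K (t = 38.61):
  G = 99.47·ln 38.61 − 161.1 = 99.47·3.6535 − 161.1 = 202.315.
At 1992 K (t = 19.92):
  G = 99.47·ln 19.92 − 161.1 = 99.47·2.9917 − 161.1 = 136.487.
Gain = 136.487 / 202.315 = 0.6746 → 0.675.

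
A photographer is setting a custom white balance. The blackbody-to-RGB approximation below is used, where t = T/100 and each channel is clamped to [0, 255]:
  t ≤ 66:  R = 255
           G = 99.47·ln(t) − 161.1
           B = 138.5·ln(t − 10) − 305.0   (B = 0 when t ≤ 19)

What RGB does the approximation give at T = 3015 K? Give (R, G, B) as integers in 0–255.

(255, 178, 111)

t = 3015/100 = 30.15; the t ≤ 66 branch applies.
R = 255 by definition for t ≤ 66.
G = 99.47·ln 30.15 − 161.1 = 99.47·3.4062 − 161.1 = 177.713.
B = 138.5·ln(30.15 − 10) − 305.0 = 138.5·ln 20.15 − 305.0 = 138.5·3.0032 − 305.0 = 110.944.
Rounded: (255, 178, 111).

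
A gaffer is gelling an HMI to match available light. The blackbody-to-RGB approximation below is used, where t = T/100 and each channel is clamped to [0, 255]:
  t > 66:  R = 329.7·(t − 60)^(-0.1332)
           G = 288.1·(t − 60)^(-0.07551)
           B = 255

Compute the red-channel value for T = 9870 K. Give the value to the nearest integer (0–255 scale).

203

t = 9870/100 = 98.7; the t > 66 branch applies.
R = 329.7·(98.7 − 60)^(-0.1332) = 329.7·38.7^(-0.1332) = 329.7·0.61449 = 202.598.
Rounded: 203.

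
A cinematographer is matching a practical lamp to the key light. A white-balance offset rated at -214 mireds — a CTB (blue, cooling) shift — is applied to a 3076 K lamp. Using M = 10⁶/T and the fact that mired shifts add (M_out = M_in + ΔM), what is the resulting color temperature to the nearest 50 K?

M_in = 10⁶/3076 = 325.10 mireds.
M_out = 325.10 + (-214) = 111.10 mireds.
T_out = 10⁶/111.10 = 9001.1 K → 9000 K.

9000 K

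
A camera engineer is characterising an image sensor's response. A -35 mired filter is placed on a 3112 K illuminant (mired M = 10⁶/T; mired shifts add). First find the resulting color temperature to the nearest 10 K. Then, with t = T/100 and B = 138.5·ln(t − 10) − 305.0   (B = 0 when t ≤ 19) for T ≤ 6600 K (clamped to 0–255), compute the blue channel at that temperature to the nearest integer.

140

M_in = 10⁶/3112 = 321.34; M_out = 321.34 + (-35) = 286.34.
T_out = 10⁶/286.34 = 3492.4 K → 3490 K; t = 34.9.
B = 138.5·ln(34.9 − 10) − 305.0 = 138.5·ln 24.9 − 305.0 = 138.5·3.2149 − 305.0 = 140.259.
Rounded: 140.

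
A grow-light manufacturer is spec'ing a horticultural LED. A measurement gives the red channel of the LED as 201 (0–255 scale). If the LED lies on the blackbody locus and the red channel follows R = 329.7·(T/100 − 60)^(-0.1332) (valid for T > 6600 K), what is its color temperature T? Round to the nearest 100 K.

10100 K

(t − 60)^(-0.1332) = 201/329.7 = 0.60965.
t − 60 = 0.60965^(1/-0.1332) = 0.60965^(-7.508) = 41.071, so t = 101.071.
T = 100·t = 10107 K → 10100 K to the nearest 100 K.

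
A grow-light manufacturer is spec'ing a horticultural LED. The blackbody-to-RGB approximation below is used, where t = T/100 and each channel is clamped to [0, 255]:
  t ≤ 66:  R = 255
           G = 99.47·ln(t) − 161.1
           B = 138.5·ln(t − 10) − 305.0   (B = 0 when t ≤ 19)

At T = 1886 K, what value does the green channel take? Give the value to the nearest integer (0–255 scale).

t = 1886/100 = 18.86; the t ≤ 66 branch applies.
G = 99.47·ln 18.86 − 161.1 = 99.47·2.9370 − 161.1 = 131.048.
Rounded: 131.

131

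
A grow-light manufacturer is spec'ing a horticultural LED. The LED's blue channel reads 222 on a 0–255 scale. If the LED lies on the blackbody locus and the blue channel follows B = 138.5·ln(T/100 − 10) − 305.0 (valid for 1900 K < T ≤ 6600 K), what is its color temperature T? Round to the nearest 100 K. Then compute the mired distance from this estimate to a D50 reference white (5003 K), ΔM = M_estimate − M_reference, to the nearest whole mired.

-18 mireds

ln(t − 10) = (222 + 305.0) / 138.5 = 3.8051.
t − 10 = e^3.8051 = 44.928, so t = 54.928.
T = 100·t = 5493 K → 5500 K to the nearest 100 K.
M_estimate = 10⁶/5500 = 181.82; M_reference = 10⁶/5003 = 199.88.
ΔM = 181.82 − 199.88 = -18.06 → -18 mireds.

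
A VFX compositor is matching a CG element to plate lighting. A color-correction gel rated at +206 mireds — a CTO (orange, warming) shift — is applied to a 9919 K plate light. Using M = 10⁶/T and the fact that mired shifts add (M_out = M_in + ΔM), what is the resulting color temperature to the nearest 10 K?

M_in = 10⁶/9919 = 100.82 mireds.
M_out = 100.82 + (+206) = 306.82 mireds.
T_out = 10⁶/306.82 = 3259.3 K → 3260 K.

3260 K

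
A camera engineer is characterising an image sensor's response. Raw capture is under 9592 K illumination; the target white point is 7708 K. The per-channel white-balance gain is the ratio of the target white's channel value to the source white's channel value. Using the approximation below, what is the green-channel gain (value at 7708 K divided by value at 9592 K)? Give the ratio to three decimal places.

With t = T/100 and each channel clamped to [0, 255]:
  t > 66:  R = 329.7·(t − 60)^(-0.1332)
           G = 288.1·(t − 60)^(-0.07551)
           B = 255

At 9592 K (t = 95.92):
  G = 288.1·(95.92 − 60)^(-0.07551) = 288.1·35.92^(-0.07551) = 288.1·0.76306 = 219.837.
At 7708 K (t = 77.08):
  G = 288.1·(77.08 − 60)^(-0.07551) = 288.1·17.08^(-0.07551) = 288.1·0.80711 = 232.530.
Gain = 232.530 / 219.837 = 1.0577 → 1.058.

1.058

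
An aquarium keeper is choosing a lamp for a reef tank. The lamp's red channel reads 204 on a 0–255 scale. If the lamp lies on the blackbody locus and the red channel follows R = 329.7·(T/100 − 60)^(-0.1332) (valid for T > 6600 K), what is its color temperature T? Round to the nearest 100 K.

9700 K

(t − 60)^(-0.1332) = 204/329.7 = 0.61874.
t − 60 = 0.61874^(1/-0.1332) = 0.61874^(-7.508) = 36.748, so t = 96.748.
T = 100·t = 9675 K → 9700 K to the nearest 100 K.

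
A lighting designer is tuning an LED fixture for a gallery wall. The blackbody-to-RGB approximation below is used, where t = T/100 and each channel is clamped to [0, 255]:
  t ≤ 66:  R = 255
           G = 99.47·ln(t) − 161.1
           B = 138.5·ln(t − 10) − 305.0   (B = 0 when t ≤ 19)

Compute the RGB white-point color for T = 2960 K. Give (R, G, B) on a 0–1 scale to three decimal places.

t = 2960/100 = 29.6; the t ≤ 66 branch applies.
R = 255 by definition for t ≤ 66.
G = 99.47·ln 29.6 − 161.1 = 99.47·3.3878 − 161.1 = 175.882.
B = 138.5·ln(29.6 − 10) − 305.0 = 138.5·ln 19.6 − 305.0 = 138.5·2.9755 − 305.0 = 107.111.
Dividing each by 255: (1.0000, 0.6897, 0.4200) → (1.000, 0.690, 0.420).

(1.000, 0.690, 0.420)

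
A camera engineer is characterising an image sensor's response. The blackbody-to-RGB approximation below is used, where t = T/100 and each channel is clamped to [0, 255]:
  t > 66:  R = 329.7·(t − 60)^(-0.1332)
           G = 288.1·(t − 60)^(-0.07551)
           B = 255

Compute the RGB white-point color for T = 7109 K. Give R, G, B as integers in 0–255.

t = 7109/100 = 71.09; the t > 66 branch applies.
R = 329.7·(71.09 − 60)^(-0.1332) = 329.7·11.09^(-0.1332) = 329.7·0.72580 = 239.295.
G = 288.1·(71.09 − 60)^(-0.07551) = 288.1·11.09^(-0.07551) = 288.1·0.83387 = 240.237.
B = 255 by definition for t > 66.
Rounded: (239, 240, 255).

R=239, G=240, B=255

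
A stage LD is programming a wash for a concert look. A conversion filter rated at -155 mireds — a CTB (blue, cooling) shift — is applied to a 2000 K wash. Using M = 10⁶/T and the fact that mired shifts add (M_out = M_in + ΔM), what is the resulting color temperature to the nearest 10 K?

M_in = 10⁶/2000 = 500.00 mireds.
M_out = 500.00 + (-155) = 345.00 mireds.
T_out = 10⁶/345.00 = 2898.6 K → 2900 K.

2900 K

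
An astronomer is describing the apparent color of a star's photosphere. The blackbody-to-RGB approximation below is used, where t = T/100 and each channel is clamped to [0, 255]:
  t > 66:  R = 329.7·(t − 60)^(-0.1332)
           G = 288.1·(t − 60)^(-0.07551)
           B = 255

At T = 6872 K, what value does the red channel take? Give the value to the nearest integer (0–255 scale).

247

t = 6872/100 = 68.72; the t > 66 branch applies.
R = 329.7·(68.72 − 60)^(-0.1332) = 329.7·8.72^(-0.1332) = 329.7·0.74942 = 247.083.
Rounded: 247.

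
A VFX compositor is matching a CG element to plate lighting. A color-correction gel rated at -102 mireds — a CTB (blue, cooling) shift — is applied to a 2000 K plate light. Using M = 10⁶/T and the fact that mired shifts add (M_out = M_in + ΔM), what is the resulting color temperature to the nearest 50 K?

M_in = 10⁶/2000 = 500.00 mireds.
M_out = 500.00 + (-102) = 398.00 mireds.
T_out = 10⁶/398.00 = 2512.6 K → 2500 K.

2500 K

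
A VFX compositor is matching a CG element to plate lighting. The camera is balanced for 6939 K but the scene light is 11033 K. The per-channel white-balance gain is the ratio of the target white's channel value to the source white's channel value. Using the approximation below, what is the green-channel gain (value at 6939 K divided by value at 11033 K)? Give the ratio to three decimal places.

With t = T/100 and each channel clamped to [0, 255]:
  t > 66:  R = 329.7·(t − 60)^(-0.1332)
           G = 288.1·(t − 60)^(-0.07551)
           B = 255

At 11033 K (t = 110.33):
  G = 288.1·(110.33 − 60)^(-0.07551) = 288.1·50.33^(-0.07551) = 288.1·0.74387 = 214.308.
At 6939 K (t = 69.39):
  G = 288.1·(69.39 − 60)^(-0.07551) = 288.1·9.39^(-0.07551) = 288.1·0.84441 = 243.275.
Gain = 243.275 / 214.308 = 1.1352 → 1.135.

1.135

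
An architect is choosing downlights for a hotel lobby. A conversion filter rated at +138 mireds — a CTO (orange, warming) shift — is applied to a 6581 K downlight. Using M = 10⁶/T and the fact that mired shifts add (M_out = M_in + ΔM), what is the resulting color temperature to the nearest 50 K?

M_in = 10⁶/6581 = 151.95 mireds.
M_out = 151.95 + (+138) = 289.95 mireds.
T_out = 10⁶/289.95 = 3448.8 K → 3450 K.

3450 K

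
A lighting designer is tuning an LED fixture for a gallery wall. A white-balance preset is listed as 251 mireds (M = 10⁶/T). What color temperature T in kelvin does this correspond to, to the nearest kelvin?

T = 10⁶ / 251 = 3984.06 K → 3984 K.

3984 K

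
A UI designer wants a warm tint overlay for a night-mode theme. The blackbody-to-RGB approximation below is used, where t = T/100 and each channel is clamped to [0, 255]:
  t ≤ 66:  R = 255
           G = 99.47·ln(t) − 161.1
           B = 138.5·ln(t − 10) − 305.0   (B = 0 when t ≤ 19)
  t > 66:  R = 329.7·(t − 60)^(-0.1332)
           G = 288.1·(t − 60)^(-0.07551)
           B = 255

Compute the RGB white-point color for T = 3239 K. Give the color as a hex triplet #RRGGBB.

#FFB97E

t = 3239/100 = 32.39; the t ≤ 66 branch applies.
R = 255 by definition for t ≤ 66.
G = 99.47·ln 32.39 − 161.1 = 99.47·3.4778 − 161.1 = 184.842.
B = 138.5·ln(32.39 − 10) − 305.0 = 138.5·ln 22.39 − 305.0 = 138.5·3.1086 − 305.0 = 125.543.
Rounded: (255, 185, 126).
In hex: #FFB97E.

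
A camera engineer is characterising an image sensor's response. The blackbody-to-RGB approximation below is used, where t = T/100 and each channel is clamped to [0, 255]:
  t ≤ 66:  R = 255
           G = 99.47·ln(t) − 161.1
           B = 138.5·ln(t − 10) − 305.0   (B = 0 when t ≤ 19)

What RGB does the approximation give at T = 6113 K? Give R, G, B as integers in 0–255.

t = 6113/100 = 61.13; the t ≤ 66 branch applies.
R = 255 by definition for t ≤ 66.
G = 99.47·ln 61.13 − 161.1 = 99.47·4.1130 − 161.1 = 248.020.
B = 138.5·ln(61.13 − 10) − 305.0 = 138.5·ln 51.13 − 305.0 = 138.5·3.9344 − 305.0 = 239.910.
Rounded: (255, 248, 240).

R=255, G=248, B=240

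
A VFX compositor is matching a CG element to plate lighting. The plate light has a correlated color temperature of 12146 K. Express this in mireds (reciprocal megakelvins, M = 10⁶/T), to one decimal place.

M = 10⁶ / 12146 = 82.332 → 82.3 mireds.

82.3 mireds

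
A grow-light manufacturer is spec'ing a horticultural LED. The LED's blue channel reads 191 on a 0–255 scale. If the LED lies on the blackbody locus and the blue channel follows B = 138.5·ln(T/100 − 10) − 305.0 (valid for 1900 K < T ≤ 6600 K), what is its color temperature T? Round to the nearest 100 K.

ln(t − 10) = (191 + 305.0) / 138.5 = 3.5812.
t − 10 = e^3.5812 = 35.918, so t = 45.918.
T = 100·t = 4592 K → 4600 K to the nearest 100 K.

4600 K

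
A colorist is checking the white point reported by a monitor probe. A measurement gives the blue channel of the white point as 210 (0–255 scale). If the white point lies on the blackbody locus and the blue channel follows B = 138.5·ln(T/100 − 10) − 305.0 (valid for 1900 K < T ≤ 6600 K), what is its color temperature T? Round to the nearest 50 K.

5100 K

ln(t − 10) = (210 + 305.0) / 138.5 = 3.7184.
t − 10 = e^3.7184 = 41.199, so t = 51.199.
T = 100·t = 5120 K → 5100 K to the nearest 50 K.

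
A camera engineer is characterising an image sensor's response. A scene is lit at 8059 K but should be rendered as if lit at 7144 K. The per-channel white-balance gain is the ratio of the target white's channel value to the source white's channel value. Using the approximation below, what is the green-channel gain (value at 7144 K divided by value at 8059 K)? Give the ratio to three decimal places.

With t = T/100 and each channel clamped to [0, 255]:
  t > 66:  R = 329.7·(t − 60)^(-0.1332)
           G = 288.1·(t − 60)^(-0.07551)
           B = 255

At 8059 K (t = 80.59):
  G = 288.1·(80.59 − 60)^(-0.07551) = 288.1·20.59^(-0.07551) = 288.1·0.79580 = 229.271.
At 7144 K (t = 71.44):
  G = 288.1·(71.44 − 60)^(-0.07551) = 288.1·11.44^(-0.07551) = 288.1·0.83191 = 239.674.
Gain = 239.674 / 229.271 = 1.0454 → 1.045.

1.045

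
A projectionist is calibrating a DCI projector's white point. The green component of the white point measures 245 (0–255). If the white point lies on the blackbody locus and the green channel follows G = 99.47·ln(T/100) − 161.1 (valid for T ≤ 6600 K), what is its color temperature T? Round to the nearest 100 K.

ln t = (245 + 161.1) / 99.47 = 4.0826.
t = e^4.0826 = 59.302.
T = 100·t = 5930 K → 5900 K to the nearest 100 K.

5900 K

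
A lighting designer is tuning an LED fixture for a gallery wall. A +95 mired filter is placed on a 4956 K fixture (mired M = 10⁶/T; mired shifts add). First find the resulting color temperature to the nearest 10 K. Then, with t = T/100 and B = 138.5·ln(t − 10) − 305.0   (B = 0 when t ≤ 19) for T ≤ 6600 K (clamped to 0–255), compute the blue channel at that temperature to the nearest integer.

133

M_in = 10⁶/4956 = 201.78; M_out = 201.78 + (+95) = 296.78.
T_out = 10⁶/296.78 = 3369.5 K → 3370 K; t = 33.7.
B = 138.5·ln(33.7 − 10) − 305.0 = 138.5·ln 23.7 − 305.0 = 138.5·3.1655 − 305.0 = 133.418.
Rounded: 133.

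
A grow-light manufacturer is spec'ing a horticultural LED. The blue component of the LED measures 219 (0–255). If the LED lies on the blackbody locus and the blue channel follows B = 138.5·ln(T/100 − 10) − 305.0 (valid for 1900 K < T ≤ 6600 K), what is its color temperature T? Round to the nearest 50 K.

5400 K

ln(t − 10) = (219 + 305.0) / 138.5 = 3.7834.
t − 10 = e^3.7834 = 43.965, so t = 53.965.
T = 100·t = 5396 K → 5400 K to the nearest 50 K.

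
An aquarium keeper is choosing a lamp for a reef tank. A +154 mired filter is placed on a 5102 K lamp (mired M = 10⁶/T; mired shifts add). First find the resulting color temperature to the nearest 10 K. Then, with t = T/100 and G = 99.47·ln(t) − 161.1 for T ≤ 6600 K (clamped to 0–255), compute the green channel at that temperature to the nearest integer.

M_in = 10⁶/5102 = 196.00; M_out = 196.00 + (+154) = 350.00.
T_out = 10⁶/350.00 = 2857.1 K → 2860 K; t = 28.6.
G = 99.47·ln 28.6 − 161.1 = 99.47·3.3534 − 161.1 = 172.463.
Rounded: 172.

172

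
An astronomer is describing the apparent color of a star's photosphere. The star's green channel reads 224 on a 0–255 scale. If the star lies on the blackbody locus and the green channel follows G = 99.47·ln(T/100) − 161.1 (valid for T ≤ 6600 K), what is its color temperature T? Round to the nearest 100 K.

4800 K

ln t = (224 + 161.1) / 99.47 = 3.8715.
t = e^3.8715 = 48.015.
T = 100·t = 4802 K → 4800 K to the nearest 100 K.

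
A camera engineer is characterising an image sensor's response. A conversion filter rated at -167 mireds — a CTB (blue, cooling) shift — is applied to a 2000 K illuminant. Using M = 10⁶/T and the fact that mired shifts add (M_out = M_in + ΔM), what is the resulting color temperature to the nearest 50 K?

M_in = 10⁶/2000 = 500.00 mireds.
M_out = 500.00 + (-167) = 333.00 mireds.
T_out = 10⁶/333.00 = 3003.0 K → 3000 K.

3000 K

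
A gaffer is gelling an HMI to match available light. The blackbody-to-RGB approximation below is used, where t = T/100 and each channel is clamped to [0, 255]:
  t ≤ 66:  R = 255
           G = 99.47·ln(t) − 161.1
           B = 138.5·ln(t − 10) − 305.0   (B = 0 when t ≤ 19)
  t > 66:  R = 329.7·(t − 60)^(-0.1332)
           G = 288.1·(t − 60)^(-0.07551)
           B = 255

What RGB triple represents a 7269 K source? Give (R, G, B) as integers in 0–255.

t = 7269/100 = 72.69; the t > 66 branch applies.
R = 329.7·(72.69 − 60)^(-0.1332) = 329.7·12.69^(-0.1332) = 329.7·0.71288 = 235.038.
G = 288.1·(72.69 − 60)^(-0.07551) = 288.1·12.69^(-0.07551) = 288.1·0.82542 = 237.805.
B = 255 by definition for t > 66.
Rounded: (235, 238, 255).

(235, 238, 255)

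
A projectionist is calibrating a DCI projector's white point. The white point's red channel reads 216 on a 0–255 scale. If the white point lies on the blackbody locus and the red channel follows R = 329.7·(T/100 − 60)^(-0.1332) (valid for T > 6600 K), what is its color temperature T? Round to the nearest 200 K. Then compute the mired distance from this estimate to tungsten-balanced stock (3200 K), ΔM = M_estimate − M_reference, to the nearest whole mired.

(t − 60)^(-0.1332) = 216/329.7 = 0.65514.
t − 60 = 0.65514^(1/-0.1332) = 0.65514^(-7.508) = 23.926, so t = 83.926.
T = 100·t = 8393 K → 8400 K to the nearest 200 K.
M_estimate = 10⁶/8400 = 119.05; M_reference = 10⁶/3200 = 312.50.
ΔM = 119.05 − 312.50 = -193.45 → -193 mireds.

-193 mireds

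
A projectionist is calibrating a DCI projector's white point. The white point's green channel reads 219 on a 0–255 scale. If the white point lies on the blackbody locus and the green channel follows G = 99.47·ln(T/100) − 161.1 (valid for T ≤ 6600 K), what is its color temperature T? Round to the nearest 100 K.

4600 K

ln t = (219 + 161.1) / 99.47 = 3.8213.
t = e^3.8213 = 45.661.
T = 100·t = 4566 K → 4600 K to the nearest 100 K.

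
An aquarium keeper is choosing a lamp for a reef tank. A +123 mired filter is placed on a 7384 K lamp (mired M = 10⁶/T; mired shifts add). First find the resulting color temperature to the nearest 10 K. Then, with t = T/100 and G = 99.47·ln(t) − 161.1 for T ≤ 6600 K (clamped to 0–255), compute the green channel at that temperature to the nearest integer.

M_in = 10⁶/7384 = 135.43; M_out = 135.43 + (+123) = 258.43.
T_out = 10⁶/258.43 = 3869.6 K → 3870 K; t = 38.7.
G = 99.47·ln 38.7 − 161.1 = 99.47·3.6558 − 161.1 = 202.546.
Rounded: 203.

203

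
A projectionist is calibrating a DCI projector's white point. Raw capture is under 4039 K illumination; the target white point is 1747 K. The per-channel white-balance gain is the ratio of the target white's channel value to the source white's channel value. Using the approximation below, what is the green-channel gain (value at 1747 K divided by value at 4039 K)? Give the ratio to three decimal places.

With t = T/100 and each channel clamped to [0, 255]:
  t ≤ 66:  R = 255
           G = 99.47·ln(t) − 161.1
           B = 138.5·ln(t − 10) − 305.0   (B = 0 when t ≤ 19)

At 4039 K (t = 40.39):
  G = 99.47·ln 40.39 − 161.1 = 99.47·3.6986 − 161.1 = 206.798.
At 1747 K (t = 17.47):
  G = 99.47·ln 17.47 − 161.1 = 99.47·2.8605 − 161.1 = 123.432.
Gain = 123.432 / 206.798 = 0.5969 → 0.597.

0.597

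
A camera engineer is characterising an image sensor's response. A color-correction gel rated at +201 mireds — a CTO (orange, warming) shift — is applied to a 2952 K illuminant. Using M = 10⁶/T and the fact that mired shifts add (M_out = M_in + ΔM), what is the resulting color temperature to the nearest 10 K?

1850 K

M_in = 10⁶/2952 = 338.75 mireds.
M_out = 338.75 + (+201) = 539.75 mireds.
T_out = 10⁶/539.75 = 1852.7 K → 1850 K.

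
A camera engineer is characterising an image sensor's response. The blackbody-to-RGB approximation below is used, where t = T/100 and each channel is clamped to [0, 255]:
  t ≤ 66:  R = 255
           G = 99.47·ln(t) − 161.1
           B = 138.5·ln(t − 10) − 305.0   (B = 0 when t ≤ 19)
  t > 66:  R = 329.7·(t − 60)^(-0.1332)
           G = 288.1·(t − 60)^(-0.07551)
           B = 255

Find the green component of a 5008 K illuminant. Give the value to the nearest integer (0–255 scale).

t = 5008/100 = 50.08; the t ≤ 66 branch applies.
G = 99.47·ln 50.08 − 161.1 = 99.47·3.9136 − 161.1 = 228.188.
Rounded: 228.

228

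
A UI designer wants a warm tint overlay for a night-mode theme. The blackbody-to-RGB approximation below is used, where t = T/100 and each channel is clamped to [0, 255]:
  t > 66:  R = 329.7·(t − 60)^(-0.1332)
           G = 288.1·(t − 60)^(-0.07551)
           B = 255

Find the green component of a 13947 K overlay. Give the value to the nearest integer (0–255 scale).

207

t = 13947/100 = 139.47; the t > 66 branch applies.
G = 288.1·(139.47 − 60)^(-0.07551) = 288.1·79.47^(-0.07551) = 288.1·0.71865 = 207.042.
Rounded: 207.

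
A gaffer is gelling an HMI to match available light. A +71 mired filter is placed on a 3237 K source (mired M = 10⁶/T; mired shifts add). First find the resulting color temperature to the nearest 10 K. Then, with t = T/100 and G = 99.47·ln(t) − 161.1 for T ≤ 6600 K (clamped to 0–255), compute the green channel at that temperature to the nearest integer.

M_in = 10⁶/3237 = 308.93; M_out = 308.93 + (+71) = 379.93.
T_out = 10⁶/379.93 = 2632.1 K → 2630 K; t = 26.3.
G = 99.47·ln 26.3 − 161.1 = 99.47·3.2696 − 161.1 = 164.124.
Rounded: 164.

164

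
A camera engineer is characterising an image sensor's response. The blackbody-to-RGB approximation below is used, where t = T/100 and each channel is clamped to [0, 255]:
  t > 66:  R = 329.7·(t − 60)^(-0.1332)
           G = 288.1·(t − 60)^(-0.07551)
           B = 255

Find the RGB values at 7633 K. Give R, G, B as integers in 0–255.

R=227, G=233, B=255

t = 7633/100 = 76.33; the t > 66 branch applies.
R = 329.7·(76.33 − 60)^(-0.1332) = 329.7·16.33^(-0.1332) = 329.7·0.68933 = 227.274.
G = 288.1·(76.33 − 60)^(-0.07551) = 288.1·16.33^(-0.07551) = 288.1·0.80986 = 233.319.
B = 255 by definition for t > 66.
Rounded: (227, 233, 255).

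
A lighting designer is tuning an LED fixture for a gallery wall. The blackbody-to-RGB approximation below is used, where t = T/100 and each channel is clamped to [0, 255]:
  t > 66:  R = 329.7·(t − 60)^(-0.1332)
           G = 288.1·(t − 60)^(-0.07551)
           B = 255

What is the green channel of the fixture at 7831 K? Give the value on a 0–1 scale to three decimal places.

0.907

t = 7831/100 = 78.31; the t > 66 branch applies.
G = 288.1·(78.31 − 60)^(-0.07551) = 288.1·18.31^(-0.07551) = 288.1·0.80289 = 231.312.
On a 0–1 scale: 231.312/255 = 0.9071 → 0.907.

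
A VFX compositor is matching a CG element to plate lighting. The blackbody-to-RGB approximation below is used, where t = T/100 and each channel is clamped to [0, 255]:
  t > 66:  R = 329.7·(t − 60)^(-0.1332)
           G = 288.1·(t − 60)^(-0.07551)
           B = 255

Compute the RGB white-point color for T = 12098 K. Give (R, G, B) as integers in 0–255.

(191, 211, 255)

t = 12098/100 = 120.98; the t > 66 branch applies.
R = 329.7·(120.98 − 60)^(-0.1332) = 329.7·60.98^(-0.1332) = 329.7·0.57838 = 190.692.
G = 288.1·(120.98 − 60)^(-0.07551) = 288.1·60.98^(-0.07551) = 288.1·0.73316 = 211.224.
B = 255 by definition for t > 66.
Rounded: (191, 211, 255).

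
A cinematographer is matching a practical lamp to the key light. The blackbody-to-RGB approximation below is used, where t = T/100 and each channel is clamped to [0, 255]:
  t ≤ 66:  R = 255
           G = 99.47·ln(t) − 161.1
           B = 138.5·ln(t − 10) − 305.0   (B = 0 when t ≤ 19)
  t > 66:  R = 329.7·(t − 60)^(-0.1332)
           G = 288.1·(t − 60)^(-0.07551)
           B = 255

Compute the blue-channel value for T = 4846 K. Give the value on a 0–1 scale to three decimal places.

t = 4846/100 = 48.46; the t ≤ 66 branch applies.
B = 138.5·ln(48.46 − 10) − 305.0 = 138.5·ln 38.46 − 305.0 = 138.5·3.6496 − 305.0 = 200.472.
On a 0–1 scale: 200.472/255 = 0.7862 → 0.786.

0.786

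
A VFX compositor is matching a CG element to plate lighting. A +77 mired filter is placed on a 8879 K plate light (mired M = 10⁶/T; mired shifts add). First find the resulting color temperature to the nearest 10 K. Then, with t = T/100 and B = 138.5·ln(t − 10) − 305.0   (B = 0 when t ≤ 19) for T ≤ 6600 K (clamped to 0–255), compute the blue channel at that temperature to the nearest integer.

M_in = 10⁶/8879 = 112.63; M_out = 112.63 + (+77) = 189.63.
T_out = 10⁶/189.63 = 5273.6 K → 5270 K; t = 52.7.
B = 138.5·ln(52.7 − 10) − 305.0 = 138.5·ln 42.7 − 305.0 = 138.5·3.7542 − 305.0 = 214.957.
Rounded: 215.

215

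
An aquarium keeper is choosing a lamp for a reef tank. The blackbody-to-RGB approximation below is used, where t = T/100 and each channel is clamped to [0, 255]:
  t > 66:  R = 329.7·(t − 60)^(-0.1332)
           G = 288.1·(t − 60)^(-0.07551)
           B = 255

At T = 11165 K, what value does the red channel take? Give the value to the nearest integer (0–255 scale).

195

t = 11165/100 = 111.65; the t > 66 branch applies.
R = 329.7·(111.65 − 60)^(-0.1332) = 329.7·51.65^(-0.1332) = 329.7·0.59132 = 194.957.
Rounded: 195.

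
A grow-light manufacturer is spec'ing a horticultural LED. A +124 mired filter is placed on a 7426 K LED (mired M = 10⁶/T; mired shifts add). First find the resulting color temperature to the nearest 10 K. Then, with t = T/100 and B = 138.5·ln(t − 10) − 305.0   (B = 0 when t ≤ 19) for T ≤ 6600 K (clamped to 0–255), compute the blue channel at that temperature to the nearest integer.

M_in = 10⁶/7426 = 134.66; M_out = 134.66 + (+124) = 258.66.
T_out = 10⁶/258.66 = 3866.0 K → 3870 K; t = 38.7.
B = 138.5·ln(38.7 − 10) − 305.0 = 138.5·ln 28.7 − 305.0 = 138.5·3.3569 − 305.0 = 159.930.
Rounded: 160.

160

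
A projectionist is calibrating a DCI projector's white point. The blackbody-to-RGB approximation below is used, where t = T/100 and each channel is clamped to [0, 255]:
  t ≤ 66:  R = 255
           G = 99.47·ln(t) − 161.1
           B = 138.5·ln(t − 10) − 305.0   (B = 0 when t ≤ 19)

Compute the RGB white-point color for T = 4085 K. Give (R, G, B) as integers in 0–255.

t = 4085/100 = 40.85; the t ≤ 66 branch applies.
R = 255 by definition for t ≤ 66.
G = 99.47·ln 40.85 − 161.1 = 99.47·3.7099 − 161.1 = 207.924.
B = 138.5·ln(40.85 − 10) − 305.0 = 138.5·ln 30.85 − 305.0 = 138.5·3.4291 − 305.0 = 169.935.
Rounded: (255, 208, 170).

(255, 208, 170)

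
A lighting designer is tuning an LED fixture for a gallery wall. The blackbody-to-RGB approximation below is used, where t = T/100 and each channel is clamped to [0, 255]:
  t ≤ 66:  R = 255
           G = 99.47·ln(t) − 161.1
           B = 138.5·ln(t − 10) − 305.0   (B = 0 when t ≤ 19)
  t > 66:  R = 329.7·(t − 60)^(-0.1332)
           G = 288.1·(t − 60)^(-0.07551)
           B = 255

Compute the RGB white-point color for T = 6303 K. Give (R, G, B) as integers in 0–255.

t = 6303/100 = 63.03; the t ≤ 66 branch applies.
R = 255 by definition for t ≤ 66.
G = 99.47·ln 63.03 − 161.1 = 99.47·4.1436 − 161.1 = 251.065.
B = 138.5·ln(63.03 − 10) − 305.0 = 138.5·ln 53.03 − 305.0 = 138.5·3.9709 − 305.0 = 244.964.
Rounded: (255, 251, 245).

(255, 251, 245)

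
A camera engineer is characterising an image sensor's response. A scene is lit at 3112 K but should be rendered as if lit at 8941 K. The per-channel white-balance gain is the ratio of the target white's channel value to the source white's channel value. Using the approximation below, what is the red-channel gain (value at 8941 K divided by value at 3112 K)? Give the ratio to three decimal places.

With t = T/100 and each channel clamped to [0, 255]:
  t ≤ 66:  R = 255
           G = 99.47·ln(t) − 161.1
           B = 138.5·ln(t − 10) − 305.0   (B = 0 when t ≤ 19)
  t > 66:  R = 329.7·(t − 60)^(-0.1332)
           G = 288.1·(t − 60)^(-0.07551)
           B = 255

At 3112 K (t = 31.12):
  R = 255 by definition for t ≤ 66.
At 8941 K (t = 89.41):
  R = 329.7·(89.41 − 60)^(-0.1332) = 329.7·29.41^(-0.1332) = 329.7·0.63738 = 210.143.
Gain = 210.143 / 255.000 = 0.8241 → 0.824.

0.824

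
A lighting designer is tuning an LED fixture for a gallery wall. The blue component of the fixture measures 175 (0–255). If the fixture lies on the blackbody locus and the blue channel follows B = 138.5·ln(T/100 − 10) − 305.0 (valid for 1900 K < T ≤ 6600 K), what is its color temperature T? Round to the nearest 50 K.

4200 K

ln(t − 10) = (175 + 305.0) / 138.5 = 3.4657.
t − 10 = e^3.4657 = 31.999, so t = 41.999.
T = 100·t = 4200 K → 4200 K to the nearest 50 K.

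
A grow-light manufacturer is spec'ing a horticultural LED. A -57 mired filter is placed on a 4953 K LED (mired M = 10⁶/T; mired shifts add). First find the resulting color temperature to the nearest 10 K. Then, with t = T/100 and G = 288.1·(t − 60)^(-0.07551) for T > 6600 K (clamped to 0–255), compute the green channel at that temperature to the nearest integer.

M_in = 10⁶/4953 = 201.90; M_out = 201.90 + (-57) = 144.90.
T_out = 10⁶/144.90 = 6901.4 K → 6900 K; t = 69.
G = 288.1·(69 − 60)^(-0.07551) = 288.1·9^(-0.07551) = 288.1·0.84712 = 244.055.
Rounded: 244.

244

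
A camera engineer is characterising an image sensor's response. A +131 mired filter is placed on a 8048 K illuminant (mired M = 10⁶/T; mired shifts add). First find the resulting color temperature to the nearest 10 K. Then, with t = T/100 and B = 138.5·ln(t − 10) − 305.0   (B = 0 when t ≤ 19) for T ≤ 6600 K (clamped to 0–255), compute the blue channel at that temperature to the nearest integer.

162

M_in = 10⁶/8048 = 124.25; M_out = 124.25 + (+131) = 255.25.
T_out = 10⁶/255.25 = 3917.7 K → 3920 K; t = 39.2.
B = 138.5·ln(39.2 − 10) − 305.0 = 138.5·ln 29.2 − 305.0 = 138.5·3.3742 − 305.0 = 162.322.
Rounded: 162.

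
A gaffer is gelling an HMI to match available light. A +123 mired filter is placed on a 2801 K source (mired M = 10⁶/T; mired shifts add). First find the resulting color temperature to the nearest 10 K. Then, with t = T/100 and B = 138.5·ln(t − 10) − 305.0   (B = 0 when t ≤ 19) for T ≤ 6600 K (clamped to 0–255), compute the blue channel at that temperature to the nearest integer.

25

M_in = 10⁶/2801 = 357.02; M_out = 357.02 + (+123) = 480.02.
T_out = 10⁶/480.02 = 2083.3 K → 2080 K; t = 20.8.
B = 138.5·ln(20.8 − 10) − 305.0 = 138.5·ln 10.8 − 305.0 = 138.5·2.3795 − 305.0 = 24.567.
Rounded: 25.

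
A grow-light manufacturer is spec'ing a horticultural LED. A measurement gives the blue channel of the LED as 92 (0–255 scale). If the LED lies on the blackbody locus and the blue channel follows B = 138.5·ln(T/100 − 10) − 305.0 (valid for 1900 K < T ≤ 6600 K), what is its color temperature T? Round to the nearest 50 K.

2750 K

ln(t − 10) = (92 + 305.0) / 138.5 = 2.8664.
t − 10 = e^2.8664 = 17.574, so t = 27.574.
T = 100·t = 2757 K → 2750 K to the nearest 50 K.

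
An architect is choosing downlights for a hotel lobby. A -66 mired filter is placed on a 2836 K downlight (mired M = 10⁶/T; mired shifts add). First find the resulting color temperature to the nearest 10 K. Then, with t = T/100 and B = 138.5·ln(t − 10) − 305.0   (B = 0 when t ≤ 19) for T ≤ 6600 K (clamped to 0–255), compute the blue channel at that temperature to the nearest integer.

M_in = 10⁶/2836 = 352.61; M_out = 352.61 + (-66) = 286.61.
T_out = 10⁶/286.61 = 3489.1 K → 3490 K; t = 34.9.
B = 138.5·ln(34.9 − 10) − 305.0 = 138.5·ln 24.9 − 305.0 = 138.5·3.2149 − 305.0 = 140.259.
Rounded: 140.

140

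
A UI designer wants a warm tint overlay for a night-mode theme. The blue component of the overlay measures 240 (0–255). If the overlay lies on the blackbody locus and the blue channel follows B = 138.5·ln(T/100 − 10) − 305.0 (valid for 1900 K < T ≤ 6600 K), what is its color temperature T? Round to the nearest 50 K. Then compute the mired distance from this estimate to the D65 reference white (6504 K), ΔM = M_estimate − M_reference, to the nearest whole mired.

+10 mireds

ln(t − 10) = (240 + 305.0) / 138.5 = 3.9350.
t − 10 = e^3.9350 = 51.163, so t = 61.163.
T = 100·t = 6116 K → 6100 K to the nearest 50 K.
M_estimate = 10⁶/6100 = 163.93; M_reference = 10⁶/6504 = 153.75.
ΔM = 163.93 − 153.75 = 10.18 → +10 mireds.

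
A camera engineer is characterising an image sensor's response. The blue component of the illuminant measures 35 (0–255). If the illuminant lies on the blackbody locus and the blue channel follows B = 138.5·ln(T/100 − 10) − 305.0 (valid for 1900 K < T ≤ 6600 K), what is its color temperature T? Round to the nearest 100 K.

ln(t − 10) = (35 + 305.0) / 138.5 = 2.4549.
t − 10 = e^2.4549 = 11.645, so t = 21.645.
T = 100·t = 2164 K → 2200 K to the nearest 100 K.

2200 K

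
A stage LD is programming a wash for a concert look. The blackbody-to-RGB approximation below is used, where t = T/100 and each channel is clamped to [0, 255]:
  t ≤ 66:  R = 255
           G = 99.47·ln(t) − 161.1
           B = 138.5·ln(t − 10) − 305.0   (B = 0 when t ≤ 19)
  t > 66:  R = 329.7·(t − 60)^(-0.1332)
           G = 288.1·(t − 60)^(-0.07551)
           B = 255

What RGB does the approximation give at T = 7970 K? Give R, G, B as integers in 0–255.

t = 7970/100 = 79.7; the t > 66 branch applies.
R = 329.7·(79.7 − 60)^(-0.1332) = 329.7·19.7^(-0.1332) = 329.7·0.67232 = 221.664.
G = 288.1·(79.7 − 60)^(-0.07551) = 288.1·19.7^(-0.07551) = 288.1·0.79846 = 230.037.
B = 255 by definition for t > 66.
Rounded: (222, 230, 255).

R=222, G=230, B=255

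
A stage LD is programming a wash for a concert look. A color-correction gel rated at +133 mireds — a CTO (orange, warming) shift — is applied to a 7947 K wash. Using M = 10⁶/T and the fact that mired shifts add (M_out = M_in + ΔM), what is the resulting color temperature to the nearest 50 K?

3850 K

M_in = 10⁶/7947 = 125.83 mireds.
M_out = 125.83 + (+133) = 258.83 mireds.
T_out = 10⁶/258.83 = 3863.5 K → 3850 K.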